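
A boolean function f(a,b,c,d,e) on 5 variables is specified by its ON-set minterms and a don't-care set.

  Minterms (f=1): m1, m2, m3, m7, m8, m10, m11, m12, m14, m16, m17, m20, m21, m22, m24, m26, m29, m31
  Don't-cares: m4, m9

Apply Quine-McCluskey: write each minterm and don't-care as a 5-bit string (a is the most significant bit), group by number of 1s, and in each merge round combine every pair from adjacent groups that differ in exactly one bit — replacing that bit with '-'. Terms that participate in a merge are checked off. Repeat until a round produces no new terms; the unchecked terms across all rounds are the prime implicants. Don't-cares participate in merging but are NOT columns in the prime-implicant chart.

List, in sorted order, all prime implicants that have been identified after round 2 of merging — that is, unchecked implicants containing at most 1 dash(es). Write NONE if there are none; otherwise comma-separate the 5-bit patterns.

[col 0] 00001*, 00010*, 00011*, 00100*, 00111*, 01000*, 01001*, 01010*, 01011*, 01100*, 01110*, 10000*, 10001*, 10100*, 10101*, 10110*, 11000*, 11010*, 11101*, 11111*
[col 1] -0001, -0100, -1000*, -1010*, 0-001*, 0-010*, 0-011*, 0-100, 00-11, 000-1*, 0001-*, 01-00*, 01-10*, 010-0*, 010-1*, 0100-*, 0101-*, 011-0*, 1-000, 1-101, 10-00*, 10-01*, 1000-*, 101-0, 1010-*, 110-0*, 111-1
[col 2] -10-0, 0-0-1, 0-01-, 01--0, 010--, 10-0-
Prime implicants: -0001, -0100, -10-0, 0-0-1, 0-01-, 0-100, 00-11, 01--0, 010--, 1-000, 1-101, 10-0-, 101-0, 111-1

-0001, -0100, 0-100, 00-11, 1-000, 1-101, 101-0, 111-1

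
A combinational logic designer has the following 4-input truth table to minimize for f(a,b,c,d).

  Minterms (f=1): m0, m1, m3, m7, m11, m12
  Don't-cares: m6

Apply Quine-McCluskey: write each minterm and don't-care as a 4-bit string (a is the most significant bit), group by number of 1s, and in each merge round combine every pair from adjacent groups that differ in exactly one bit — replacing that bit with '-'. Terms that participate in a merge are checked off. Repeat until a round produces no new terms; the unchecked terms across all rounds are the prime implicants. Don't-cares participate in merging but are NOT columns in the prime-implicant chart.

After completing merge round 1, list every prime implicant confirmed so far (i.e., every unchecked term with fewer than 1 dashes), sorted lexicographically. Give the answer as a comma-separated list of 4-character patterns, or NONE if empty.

1100

[col 0] 0000*, 0001*, 0011*, 0110*, 0111*, 1011*, 1100
[col 1] -011, 0-11, 00-1, 000-, 011-
Prime implicants: -011, 0-11, 00-1, 000-, 011-, 1100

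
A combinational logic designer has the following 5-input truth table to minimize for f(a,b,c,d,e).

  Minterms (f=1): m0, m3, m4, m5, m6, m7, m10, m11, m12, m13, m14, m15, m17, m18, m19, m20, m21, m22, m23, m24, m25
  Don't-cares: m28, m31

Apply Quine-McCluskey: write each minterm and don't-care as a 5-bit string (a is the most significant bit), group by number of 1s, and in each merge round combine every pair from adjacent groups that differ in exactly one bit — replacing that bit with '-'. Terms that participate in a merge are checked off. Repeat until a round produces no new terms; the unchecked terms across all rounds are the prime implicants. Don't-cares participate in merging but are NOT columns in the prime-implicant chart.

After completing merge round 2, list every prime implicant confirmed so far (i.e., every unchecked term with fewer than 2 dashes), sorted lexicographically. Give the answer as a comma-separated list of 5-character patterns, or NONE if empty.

00-00, 1-001, 11-00, 1100-

[col 0] 00000*, 00011*, 00100*, 00101*, 00110*, 00111*, 01010*, 01011*, 01100*, 01101*, 01110*, 01111*, 10001*, 10010*, 10011*, 10100*, 10101*, 10110*, 10111*, 11000*, 11001*, 11100*, 11111*
[col 1] -0011*, -0100*, -0101*, -0110*, -0111*, -1100*, -1111*, 0-011*, 0-100*, 0-101*, 0-110*, 0-111*, 00-00, 00-11*, 001-0*, 001-1*, 0010-*, 0011-*, 01-10*, 01-11*, 0101-*, 011-0*, 011-1*, 0110-*, 0111-*, 1-001, 1-100*, 1-111*, 10-01*, 10-10*, 10-11*, 100-1*, 1001-*, 101-0*, 101-1*, 1010-*, 1011-*, 11-00, 1100-
[col 2] --100, --111, -0-11, -01-0*, -01-1*, -010-*, -011-*, 0--11, 0-1-0*, 0-1-1*, 0-10-*, 0-11-*, 001--*, 01-1-, 011--*, 10--1, 10-1-, 101--*
[col 3] -01--, 0-1--
Prime implicants: --100, --111, -0-11, -01--, 0--11, 0-1--, 00-00, 01-1-, 1-001, 10--1, 10-1-, 11-00, 1100-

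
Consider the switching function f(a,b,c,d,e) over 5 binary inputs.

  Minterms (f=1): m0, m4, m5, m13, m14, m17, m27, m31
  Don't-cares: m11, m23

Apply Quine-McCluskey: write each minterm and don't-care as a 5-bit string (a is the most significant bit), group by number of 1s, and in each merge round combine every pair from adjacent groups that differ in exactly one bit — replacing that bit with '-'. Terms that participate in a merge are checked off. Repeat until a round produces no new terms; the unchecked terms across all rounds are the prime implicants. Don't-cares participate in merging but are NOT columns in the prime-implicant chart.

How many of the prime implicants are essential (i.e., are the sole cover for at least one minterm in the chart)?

4

size-2^0 implicants → 00000(✓)  00100(✓)  00101(✓)  01011(✓)  01101(✓)  01110  10001  10111(✓)  11011(✓)  11111(✓)
size-2^1 implicants → -1011  0-101  00-00  0010-  1-111  11-11
Unchecked terms (primes): -1011, 0-101, 00-00, 0010-, 01110, 1-111, 10001, 11-11
Minterm coverage:
  m0 ⊆ 00-00 [E]
  m4 ⊆ 00-00,0010-
  m5 ⊆ 0-101,0010-
  m13 ⊆ 0-101 [E]
  m14 ⊆ 01110 [E]
  m17 ⊆ 10001 [E]
  m27 ⊆ -1011,11-11
  m31 ⊆ 1-111,11-11
E = {0-101, 00-00, 01110, 10001}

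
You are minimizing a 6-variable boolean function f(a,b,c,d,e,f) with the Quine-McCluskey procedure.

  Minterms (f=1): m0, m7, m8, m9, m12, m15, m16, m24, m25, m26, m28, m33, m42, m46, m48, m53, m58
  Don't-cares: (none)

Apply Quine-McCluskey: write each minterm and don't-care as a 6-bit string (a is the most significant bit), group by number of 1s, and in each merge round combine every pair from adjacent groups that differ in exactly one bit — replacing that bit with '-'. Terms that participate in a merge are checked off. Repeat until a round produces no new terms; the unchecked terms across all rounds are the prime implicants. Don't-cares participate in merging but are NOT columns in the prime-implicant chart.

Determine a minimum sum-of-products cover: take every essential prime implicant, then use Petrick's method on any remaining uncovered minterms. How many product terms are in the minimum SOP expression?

9

size-2^0 implicants → 000000(✓)  000111(✓)  001000(✓)  001001(✓)  001100(✓)  001111(✓)  010000(✓)  011000(✓)  011001(✓)  011010(✓)  011100(✓)  100001  101010(✓)  101110(✓)  110000(✓)  110101  111010(✓)
size-2^1 implicants → -10000  -11010  0-0000(✓)  0-1000(✓)  0-1001(✓)  0-1100(✓)  00-000(✓)  00-111  001-00(✓)  00100-(✓)  01-000(✓)  011-00(✓)  0110-0  01100-(✓)  1-1010  101-10
size-2^2 implicants → 0--000  0-1-00  0-100-
Unchecked terms (primes): -10000, -11010, 0--000, 0-1-00, 0-100-, 00-111, 0110-0, 1-1010, 100001, 101-10, 110101
Minterm coverage:
  m0 ⊆ 0--000 [E]
  m7 ⊆ 00-111 [E]
  m8 ⊆ 0--000,0-1-00,0-100-
  m9 ⊆ 0-100- [E]
  m12 ⊆ 0-1-00 [E]
  m15 ⊆ 00-111 [E]
  m16 ⊆ -10000,0--000
  m24 ⊆ 0--000,0-1-00,0-100-,0110-0
  m25 ⊆ 0-100- [E]
  m26 ⊆ -11010,0110-0
  m28 ⊆ 0-1-00 [E]
  m33 ⊆ 100001 [E]
  m42 ⊆ 1-1010,101-10
  m46 ⊆ 101-10 [E]
  m48 ⊆ -10000 [E]
  m53 ⊆ 110101 [E]
  m58 ⊆ -11010,1-1010
E = {-10000, 0--000, 0-1-00, 0-100-, 00-111, 100001, 101-10, 110101}
Petrick residual → -11010
Cover = bc'd'e'f' + bcd'ef' + a'd'e'f' + a'ce'f' + a'cd'e' + a'b'def + ab'c'd'e'f + ab'cef' + abc'de'f  |cover|=9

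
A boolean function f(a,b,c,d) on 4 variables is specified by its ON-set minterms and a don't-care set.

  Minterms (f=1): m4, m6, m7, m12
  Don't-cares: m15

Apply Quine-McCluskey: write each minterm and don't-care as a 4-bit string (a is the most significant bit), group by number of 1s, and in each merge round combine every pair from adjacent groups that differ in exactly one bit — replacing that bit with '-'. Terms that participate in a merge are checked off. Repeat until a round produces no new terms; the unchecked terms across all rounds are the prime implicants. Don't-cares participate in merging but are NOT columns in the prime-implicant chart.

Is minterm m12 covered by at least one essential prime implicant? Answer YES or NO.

[col 0] 0100*, 0110*, 0111*, 1100*, 1111*
[col 1] -100, -111, 01-0, 011-
Prime implicants: -100, -111, 01-0, 011-
PI chart (minterm → PIs covering it):
  4 | -100,01-0
  6 | 01-0,011-
  7 | -111,011-
  12 | -100  (sole → essential)
Essential prime implicants: -100

YES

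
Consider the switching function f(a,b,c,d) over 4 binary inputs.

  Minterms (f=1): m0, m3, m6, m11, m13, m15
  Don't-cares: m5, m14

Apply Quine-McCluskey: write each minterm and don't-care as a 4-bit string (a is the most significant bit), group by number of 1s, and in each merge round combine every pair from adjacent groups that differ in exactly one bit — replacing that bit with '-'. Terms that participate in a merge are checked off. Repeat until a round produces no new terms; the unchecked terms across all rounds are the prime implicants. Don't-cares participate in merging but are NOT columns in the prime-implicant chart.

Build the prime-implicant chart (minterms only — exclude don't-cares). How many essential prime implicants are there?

3

size-2^0 implicants → 0000  0011(✓)  0101(✓)  0110(✓)  1011(✓)  1101(✓)  1110(✓)  1111(✓)
size-2^1 implicants → -011  -101  -110  1-11  11-1  111-
Unchecked terms (primes): -011, -101, -110, 0000, 1-11, 11-1, 111-
Minterm coverage:
  m0 ⊆ 0000 [E]
  m3 ⊆ -011 [E]
  m6 ⊆ -110 [E]
  m11 ⊆ -011,1-11
  m13 ⊆ -101,11-1
  m15 ⊆ 1-11,11-1,111-
E = {-011, -110, 0000}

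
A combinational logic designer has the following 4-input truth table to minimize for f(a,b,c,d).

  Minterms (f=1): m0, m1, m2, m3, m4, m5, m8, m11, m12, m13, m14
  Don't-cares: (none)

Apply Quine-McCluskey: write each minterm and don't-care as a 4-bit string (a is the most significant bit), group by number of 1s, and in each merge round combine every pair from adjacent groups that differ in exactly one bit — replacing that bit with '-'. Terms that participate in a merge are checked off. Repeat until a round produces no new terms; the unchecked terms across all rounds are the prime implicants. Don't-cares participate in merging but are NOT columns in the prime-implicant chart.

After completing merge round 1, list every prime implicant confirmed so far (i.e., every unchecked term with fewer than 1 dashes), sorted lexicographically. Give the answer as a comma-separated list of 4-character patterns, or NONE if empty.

size-2^0 implicants → 0000(✓)  0001(✓)  0010(✓)  0011(✓)  0100(✓)  0101(✓)  1000(✓)  1011(✓)  1100(✓)  1101(✓)  1110(✓)
size-2^1 implicants → -000(✓)  -011  -100(✓)  -101(✓)  0-00(✓)  0-01(✓)  00-0(✓)  00-1(✓)  000-(✓)  001-(✓)  010-(✓)  1-00(✓)  11-0  110-(✓)
size-2^2 implicants → --00  -10-  0-0-  00--
Unchecked terms (primes): --00, -011, -10-, 0-0-, 00--, 11-0

NONE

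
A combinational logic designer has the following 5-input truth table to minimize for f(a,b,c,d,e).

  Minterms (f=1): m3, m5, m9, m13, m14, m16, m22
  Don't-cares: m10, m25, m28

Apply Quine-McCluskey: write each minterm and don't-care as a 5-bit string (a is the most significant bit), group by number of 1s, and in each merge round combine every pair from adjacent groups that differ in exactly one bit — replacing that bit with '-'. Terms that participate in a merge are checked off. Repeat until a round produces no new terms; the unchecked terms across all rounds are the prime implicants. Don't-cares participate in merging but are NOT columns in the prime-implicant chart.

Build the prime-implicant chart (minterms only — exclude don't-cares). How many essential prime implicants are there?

Round 0: 00011 00101✓ 01001✓ 01010✓ 01101✓ 01110✓ 10000 10110 11001✓ 11100
Round 1: -1001 0-101 01-01 01-10
PIs = {-1001, 0-101, 00011, 01-01, 01-10, 10000, 10110, 11100}
Coverage chart:
  m3: 00011 ←essential
  m5: 0-101 ←essential
  m9: -1001,01-01
  m13: 0-101,01-01
  m14: 01-10 ←essential
  m16: 10000 ←essential
  m22: 10110 ←essential
Essential: 0-101, 00011, 01-10, 10000, 10110

5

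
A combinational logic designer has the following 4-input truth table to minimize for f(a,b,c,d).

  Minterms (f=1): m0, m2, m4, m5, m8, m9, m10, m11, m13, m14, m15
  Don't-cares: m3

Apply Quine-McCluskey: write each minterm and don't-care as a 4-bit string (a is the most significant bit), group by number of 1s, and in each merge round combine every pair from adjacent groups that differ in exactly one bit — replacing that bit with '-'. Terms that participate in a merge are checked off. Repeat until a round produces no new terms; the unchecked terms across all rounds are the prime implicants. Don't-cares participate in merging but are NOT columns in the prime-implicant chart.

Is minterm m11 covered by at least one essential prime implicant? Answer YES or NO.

[col 0] 0000*, 0010*, 0011*, 0100*, 0101*, 1000*, 1001*, 1010*, 1011*, 1101*, 1110*, 1111*
[col 1] -000*, -010*, -011*, -101, 0-00, 00-0*, 001-*, 010-, 1-01*, 1-10*, 1-11*, 10-0*, 10-1*, 100-*, 101-*, 11-1*, 111-*
[col 2] -0-0, -01-, 1--1, 1-1-, 10--
Prime implicants: -0-0, -01-, -101, 0-00, 010-, 1--1, 1-1-, 10--
PI chart (minterm → PIs covering it):
  0 | -0-0,0-00
  2 | -0-0,-01-
  4 | 0-00,010-
  5 | -101,010-
  8 | -0-0,10--
  9 | 1--1,10--
  10 | -0-0,-01-,1-1-,10--
  11 | -01-,1--1,1-1-,10--
  13 | -101,1--1
  14 | 1-1-  (sole → essential)
  15 | 1--1,1-1-
Essential prime implicants: 1-1-

YES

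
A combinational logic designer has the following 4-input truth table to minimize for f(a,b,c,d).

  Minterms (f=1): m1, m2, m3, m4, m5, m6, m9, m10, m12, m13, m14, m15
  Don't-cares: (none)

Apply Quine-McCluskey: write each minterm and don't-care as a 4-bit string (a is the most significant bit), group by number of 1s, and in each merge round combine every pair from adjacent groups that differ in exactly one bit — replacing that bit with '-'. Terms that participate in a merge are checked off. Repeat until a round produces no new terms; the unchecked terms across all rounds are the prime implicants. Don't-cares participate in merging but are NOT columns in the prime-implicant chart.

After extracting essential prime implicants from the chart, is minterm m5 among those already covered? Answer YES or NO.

size-2^0 implicants → 0001(✓)  0010(✓)  0011(✓)  0100(✓)  0101(✓)  0110(✓)  1001(✓)  1010(✓)  1100(✓)  1101(✓)  1110(✓)  1111(✓)
size-2^1 implicants → -001(✓)  -010(✓)  -100(✓)  -101(✓)  -110(✓)  0-01(✓)  0-10(✓)  00-1  001-  01-0(✓)  010-(✓)  1-01(✓)  1-10(✓)  11-0(✓)  11-1(✓)  110-(✓)  111-(✓)
size-2^2 implicants → --01  --10  -1-0  -10-  11--
Unchecked terms (primes): --01, --10, -1-0, -10-, 00-1, 001-, 11--
Minterm coverage:
  m1 ⊆ --01,00-1
  m2 ⊆ --10,001-
  m3 ⊆ 00-1,001-
  m4 ⊆ -1-0,-10-
  m5 ⊆ --01,-10-
  m6 ⊆ --10,-1-0
  m9 ⊆ --01 [E]
  m10 ⊆ --10 [E]
  m12 ⊆ -1-0,-10-,11--
  m13 ⊆ --01,-10-,11--
  m14 ⊆ --10,-1-0,11--
  m15 ⊆ 11-- [E]
E = {--01, --10, 11--}

YES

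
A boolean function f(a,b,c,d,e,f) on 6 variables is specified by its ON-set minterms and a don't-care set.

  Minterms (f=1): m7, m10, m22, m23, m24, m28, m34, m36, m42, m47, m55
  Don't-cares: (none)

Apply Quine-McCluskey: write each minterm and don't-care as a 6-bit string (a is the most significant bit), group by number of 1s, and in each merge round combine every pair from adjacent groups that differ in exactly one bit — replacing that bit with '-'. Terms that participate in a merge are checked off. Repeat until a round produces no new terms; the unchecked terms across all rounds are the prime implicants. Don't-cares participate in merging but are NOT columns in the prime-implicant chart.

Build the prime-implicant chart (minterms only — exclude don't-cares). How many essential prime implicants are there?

[col 0] 000111*, 001010*, 010110*, 010111*, 011000*, 011100*, 100010*, 100100, 101010*, 101111, 110111*
[col 1] -01010, -10111, 0-0111, 01011-, 011-00, 10-010
Prime implicants: -01010, -10111, 0-0111, 01011-, 011-00, 10-010, 100100, 101111
PI chart (minterm → PIs covering it):
  7 | 0-0111  (sole → essential)
  10 | -01010  (sole → essential)
  22 | 01011-  (sole → essential)
  23 | -10111,0-0111,01011-
  24 | 011-00  (sole → essential)
  28 | 011-00  (sole → essential)
  34 | 10-010  (sole → essential)
  36 | 100100  (sole → essential)
  42 | -01010,10-010
  47 | 101111  (sole → essential)
  55 | -10111  (sole → essential)
Essential prime implicants: -01010, -10111, 0-0111, 01011-, 011-00, 10-010, 100100, 101111

8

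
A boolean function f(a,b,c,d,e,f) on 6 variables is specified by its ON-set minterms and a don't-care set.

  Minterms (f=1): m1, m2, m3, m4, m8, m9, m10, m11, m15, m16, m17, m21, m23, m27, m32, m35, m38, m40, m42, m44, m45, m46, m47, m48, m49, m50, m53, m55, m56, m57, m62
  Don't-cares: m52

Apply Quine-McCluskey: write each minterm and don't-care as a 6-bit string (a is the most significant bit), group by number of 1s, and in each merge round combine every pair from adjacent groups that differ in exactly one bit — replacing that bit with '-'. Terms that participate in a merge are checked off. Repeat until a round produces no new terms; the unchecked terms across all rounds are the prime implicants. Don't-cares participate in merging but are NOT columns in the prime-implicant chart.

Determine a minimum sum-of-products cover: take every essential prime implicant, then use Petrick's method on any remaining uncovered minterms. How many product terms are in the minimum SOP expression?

size-2^0 implicants → 000001(✓)  000010(✓)  000011(✓)  000100  001000(✓)  001001(✓)  001010(✓)  001011(✓)  001111(✓)  010000(✓)  010001(✓)  010101(✓)  010111(✓)  011011(✓)  100000(✓)  100011(✓)  100110(✓)  101000(✓)  101010(✓)  101100(✓)  101101(✓)  101110(✓)  101111(✓)  110000(✓)  110001(✓)  110010(✓)  110100(✓)  110101(✓)  110111(✓)  111000(✓)  111001(✓)  111110(✓)
size-2^1 implicants → -00011  -01000(✓)  -01010(✓)  -01111  -10000(✓)  -10001(✓)  -10101(✓)  -10111(✓)  0-0001  0-1011  00-001(✓)  00-010(✓)  00-011(✓)  0000-1(✓)  00001-(✓)  001-11  0010-0(✓)  0010-1(✓)  00100-(✓)  00101-(✓)  010-01(✓)  01000-(✓)  0101-1(✓)  1-0000(✓)  1-1000(✓)  1-1110  10-000(✓)  10-110  101-00(✓)  101-10(✓)  1010-0(✓)  1011-0(✓)  1011-1(✓)  10110-(✓)  10111-(✓)  11-000(✓)  11-001(✓)  110-00(✓)  110-01(✓)  1100-0  11000-(✓)  1101-1(✓)  11010-(✓)  11100-(✓)
size-2^2 implicants → -010-0  -10-01  -1000-  -101-1  00-0-1  00-01-  0010--  1--000  101--0  1011--  11-00-  110-0-
Unchecked terms (primes): -00011, -010-0, -01111, -10-01, -1000-, -101-1, 0-0001, 0-1011, 00-0-1, 00-01-, 000100, 001-11, 0010--, 1--000, 1-1110, 10-110, 101--0, 1011--, 11-00-, 110-0-, 1100-0
Minterm coverage:
  m1 ⊆ 0-0001,00-0-1
  m2 ⊆ 00-01- [E]
  m3 ⊆ -00011,00-0-1,00-01-
  m4 ⊆ 000100 [E]
  m8 ⊆ -010-0,0010--
  m9 ⊆ 00-0-1,0010--
  m10 ⊆ -010-0,00-01-,0010--
  m11 ⊆ 0-1011,00-0-1,00-01-,001-11,0010--
  m15 ⊆ -01111,001-11
  m16 ⊆ -1000- [E]
  m17 ⊆ -10-01,-1000-,0-0001
  m21 ⊆ -10-01,-101-1
  m23 ⊆ -101-1 [E]
  m27 ⊆ 0-1011 [E]
  m32 ⊆ 1--000 [E]
  m35 ⊆ -00011 [E]
  m38 ⊆ 10-110 [E]
  m40 ⊆ -010-0,1--000,101--0
  m42 ⊆ -010-0,101--0
  m44 ⊆ 101--0,1011--
  m45 ⊆ 1011-- [E]
  m46 ⊆ 1-1110,10-110,101--0,1011--
  m47 ⊆ -01111,1011--
  m48 ⊆ -1000-,1--000,11-00-,110-0-,1100-0
  m49 ⊆ -10-01,-1000-,11-00-,110-0-
  m50 ⊆ 1100-0 [E]
  m53 ⊆ -10-01,-101-1,110-0-
  m55 ⊆ -101-1 [E]
  m56 ⊆ 1--000,11-00-
  m57 ⊆ 11-00- [E]
  m62 ⊆ 1-1110 [E]
E = {-00011, -1000-, -101-1, 0-1011, 00-01-, 000100, 1--000, 1-1110, 10-110, 1011--, 11-00-, 1100-0}
Petrick residual → -010-0, -01111, 00-0-1
Cover = b'c'd'ef + b'cd'f' + b'cdef + bc'd'e' + bc'df + a'cd'ef + a'b'd'f + a'b'd'e + a'b'c'de'f' + ad'e'f' + acdef' + ab'def' + ab'cd + abd'e' + abc'd'f'  |cover|=15

15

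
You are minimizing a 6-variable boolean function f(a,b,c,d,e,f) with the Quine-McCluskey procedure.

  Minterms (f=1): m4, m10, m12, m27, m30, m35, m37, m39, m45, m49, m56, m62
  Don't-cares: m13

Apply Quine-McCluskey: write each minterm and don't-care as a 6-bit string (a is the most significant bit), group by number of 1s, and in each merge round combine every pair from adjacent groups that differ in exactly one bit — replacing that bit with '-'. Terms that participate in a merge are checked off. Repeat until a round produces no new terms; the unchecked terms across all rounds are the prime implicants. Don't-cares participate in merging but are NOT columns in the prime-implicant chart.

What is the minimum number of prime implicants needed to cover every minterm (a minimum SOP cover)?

size-2^0 implicants → 000100(✓)  001010  001100(✓)  001101(✓)  011011  011110(✓)  100011(✓)  100101(✓)  100111(✓)  101101(✓)  110001  111000  111110(✓)
size-2^1 implicants → -01101  -11110  00-100  00110-  10-101  100-11  1001-1
Unchecked terms (primes): -01101, -11110, 00-100, 001010, 00110-, 011011, 10-101, 100-11, 1001-1, 110001, 111000
Minterm coverage:
  m4 ⊆ 00-100 [E]
  m10 ⊆ 001010 [E]
  m12 ⊆ 00-100,00110-
  m27 ⊆ 011011 [E]
  m30 ⊆ -11110 [E]
  m35 ⊆ 100-11 [E]
  m37 ⊆ 10-101,1001-1
  m39 ⊆ 100-11,1001-1
  m45 ⊆ -01101,10-101
  m49 ⊆ 110001 [E]
  m56 ⊆ 111000 [E]
  m62 ⊆ -11110 [E]
E = {-11110, 00-100, 001010, 011011, 100-11, 110001, 111000}
Petrick residual → 10-101
Cover = bcdef' + a'b'de'f' + a'b'cd'ef' + a'bcd'ef + ab'de'f + ab'c'ef + abc'd'e'f + abcd'e'f'  |cover|=8

8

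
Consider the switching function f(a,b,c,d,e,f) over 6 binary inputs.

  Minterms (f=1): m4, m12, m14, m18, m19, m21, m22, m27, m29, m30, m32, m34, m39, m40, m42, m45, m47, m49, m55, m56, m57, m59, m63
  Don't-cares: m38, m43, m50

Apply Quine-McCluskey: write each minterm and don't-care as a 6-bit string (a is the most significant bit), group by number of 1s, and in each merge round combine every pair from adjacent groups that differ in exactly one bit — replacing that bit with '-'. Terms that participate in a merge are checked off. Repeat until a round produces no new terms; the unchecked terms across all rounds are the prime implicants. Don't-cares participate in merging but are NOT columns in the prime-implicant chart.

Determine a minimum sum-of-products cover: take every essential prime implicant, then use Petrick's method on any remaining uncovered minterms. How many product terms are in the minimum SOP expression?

Round 0: 000100✓ 001100✓ 001110✓ 010010✓ 010011✓ 010101✓ 010110✓ 011011✓ 011101✓ 011110✓ 100000✓ 100010✓ 100110✓ 100111✓ 101000✓ 101010✓ 101011✓ 101101✓ 101111✓ 110001✓ 110010✓ 110111✓ 111000✓ 111001✓ 111011✓ 111111✓
Round 1: -10010 -11011 0-1110 00-100 0011-0 01-011 01-101 01-110 010-10 01001- 1-0010 1-0111✓ 1-1000 1-1011✓ 1-1111✓ 10-000✓ 10-010✓ 10-111✓ 100-10 1000-0✓ 10011- 101-11✓ 1010-0✓ 10101- 1011-1 11-001 11-111✓ 111-11✓ 1110-1 11100-
Round 2: 1--111 1-1-11 10-0-0
PIs = {-10010, -11011, 0-1110, 00-100, 0011-0, 01-011, 01-101, 01-110, 010-10, 01001-, 1--111, 1-0010, 1-1-11, 1-1000, 10-0-0, 100-10, 10011-, 10101-, 1011-1, 11-001, 1110-1, 11100-}
Coverage chart:
  m4: 00-100 ←essential
  m12: 00-100,0011-0
  m14: 0-1110,0011-0
  m18: -10010,010-10,01001-
  m19: 01-011,01001-
  m21: 01-101 ←essential
  m22: 01-110,010-10
  m27: -11011,01-011
  m29: 01-101 ←essential
  m30: 0-1110,01-110
  m32: 10-0-0 ←essential
  m34: 1-0010,10-0-0,100-10
  m39: 1--111,10011-
  m40: 1-1000,10-0-0
  m42: 10-0-0,10101-
  m45: 1011-1 ←essential
  m47: 1--111,1-1-11,1011-1
  m49: 11-001 ←essential
  m55: 1--111 ←essential
  m56: 1-1000,11100-
  m57: 11-001,1110-1,11100-
  m59: -11011,1-1-11,1110-1
  m63: 1--111,1-1-11
Essential: 00-100, 01-101, 1--111, 10-0-0, 1011-1, 11-001
Petrick residual → -11011, 0-1110, 01-011, 010-10, 1-1000
Min cover (11 terms): bcd'ef + a'cdef' + a'b'de'f' + a'bd'ef + a'bde'f + a'bc'ef' + adef + acd'e'f' + ab'd'f' + ab'cdf + abd'e'f

11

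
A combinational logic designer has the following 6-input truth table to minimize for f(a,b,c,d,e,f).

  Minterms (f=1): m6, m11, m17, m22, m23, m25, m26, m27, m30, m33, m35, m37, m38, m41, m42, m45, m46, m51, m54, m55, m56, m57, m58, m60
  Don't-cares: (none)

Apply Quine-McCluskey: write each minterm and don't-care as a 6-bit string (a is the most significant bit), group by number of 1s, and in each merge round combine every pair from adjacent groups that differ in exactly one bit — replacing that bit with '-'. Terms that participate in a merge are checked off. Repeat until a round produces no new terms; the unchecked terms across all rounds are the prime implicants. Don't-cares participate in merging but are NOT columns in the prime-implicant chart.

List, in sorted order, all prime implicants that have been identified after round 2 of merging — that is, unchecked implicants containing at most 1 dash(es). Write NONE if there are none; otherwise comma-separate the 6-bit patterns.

-11001, -11010, 0-1011, 01-001, 01-110, 011-10, 0110-1, 01101-, 1-0011, 1-1001, 1-1010, 10-110, 1000-1, 101-10, 110-11, 111-00, 1110-0, 11100-

size-2^0 implicants → 000110(✓)  001011(✓)  010001(✓)  010110(✓)  010111(✓)  011001(✓)  011010(✓)  011011(✓)  011110(✓)  100001(✓)  100011(✓)  100101(✓)  100110(✓)  101001(✓)  101010(✓)  101101(✓)  101110(✓)  110011(✓)  110110(✓)  110111(✓)  111000(✓)  111001(✓)  111010(✓)  111100(✓)
size-2^1 implicants → -00110(✓)  -10110(✓)  -10111(✓)  -11001  -11010  0-0110(✓)  0-1011  01-001  01-110  01011-(✓)  011-10  0110-1  01101-  1-0011  1-0110(✓)  1-1001  1-1010  10-001(✓)  10-101(✓)  10-110  100-01(✓)  1000-1  101-01(✓)  101-10  110-11  11011-(✓)  111-00  1110-0  11100-
size-2^2 implicants → --0110  -1011-  10--01
Unchecked terms (primes): --0110, -1011-, -11001, -11010, 0-1011, 01-001, 01-110, 011-10, 0110-1, 01101-, 1-0011, 1-1001, 1-1010, 10--01, 10-110, 1000-1, 101-10, 110-11, 111-00, 1110-0, 11100-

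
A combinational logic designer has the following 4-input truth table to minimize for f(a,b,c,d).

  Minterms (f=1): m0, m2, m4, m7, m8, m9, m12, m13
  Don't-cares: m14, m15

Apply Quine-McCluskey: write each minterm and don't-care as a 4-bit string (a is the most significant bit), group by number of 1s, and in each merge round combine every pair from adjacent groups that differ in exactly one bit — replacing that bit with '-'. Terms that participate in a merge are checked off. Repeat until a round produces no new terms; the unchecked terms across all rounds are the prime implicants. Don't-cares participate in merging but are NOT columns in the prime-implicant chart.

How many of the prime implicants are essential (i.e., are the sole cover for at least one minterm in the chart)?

Round 0: 0000✓ 0010✓ 0100✓ 0111✓ 1000✓ 1001✓ 1100✓ 1101✓ 1110✓ 1111✓
Round 1: -000✓ -100✓ -111 0-00✓ 00-0 1-00✓ 1-01✓ 100-✓ 11-0✓ 11-1✓ 110-✓ 111-✓
Round 2: --00 1-0- 11--
PIs = {--00, -111, 00-0, 1-0-, 11--}
Coverage chart:
  m0: --00,00-0
  m2: 00-0 ←essential
  m4: --00 ←essential
  m7: -111 ←essential
  m8: --00,1-0-
  m9: 1-0- ←essential
  m12: --00,1-0-,11--
  m13: 1-0-,11--
Essential: --00, -111, 00-0, 1-0-

4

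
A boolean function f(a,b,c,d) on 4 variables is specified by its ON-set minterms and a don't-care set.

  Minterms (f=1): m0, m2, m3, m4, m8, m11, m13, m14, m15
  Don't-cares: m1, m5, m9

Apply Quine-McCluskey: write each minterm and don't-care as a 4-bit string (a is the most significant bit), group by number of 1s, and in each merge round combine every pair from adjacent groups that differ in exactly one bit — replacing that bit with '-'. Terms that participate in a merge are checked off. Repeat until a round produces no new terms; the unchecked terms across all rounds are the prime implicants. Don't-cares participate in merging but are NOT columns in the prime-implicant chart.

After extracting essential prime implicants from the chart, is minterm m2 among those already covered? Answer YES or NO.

YES

[col 0] 0000*, 0001*, 0010*, 0011*, 0100*, 0101*, 1000*, 1001*, 1011*, 1101*, 1110*, 1111*
[col 1] -000*, -001*, -011*, -101*, 0-00*, 0-01*, 00-0*, 00-1*, 000-*, 001-*, 010-*, 1-01*, 1-11*, 10-1*, 100-*, 11-1*, 111-
[col 2] --01, -0-1, -00-, 0-0-, 00--, 1--1
Prime implicants: --01, -0-1, -00-, 0-0-, 00--, 1--1, 111-
PI chart (minterm → PIs covering it):
  0 | -00-,0-0-,00--
  2 | 00--  (sole → essential)
  3 | -0-1,00--
  4 | 0-0-  (sole → essential)
  8 | -00-  (sole → essential)
  11 | -0-1,1--1
  13 | --01,1--1
  14 | 111-  (sole → essential)
  15 | 1--1,111-
Essential prime implicants: -00-, 0-0-, 00--, 111-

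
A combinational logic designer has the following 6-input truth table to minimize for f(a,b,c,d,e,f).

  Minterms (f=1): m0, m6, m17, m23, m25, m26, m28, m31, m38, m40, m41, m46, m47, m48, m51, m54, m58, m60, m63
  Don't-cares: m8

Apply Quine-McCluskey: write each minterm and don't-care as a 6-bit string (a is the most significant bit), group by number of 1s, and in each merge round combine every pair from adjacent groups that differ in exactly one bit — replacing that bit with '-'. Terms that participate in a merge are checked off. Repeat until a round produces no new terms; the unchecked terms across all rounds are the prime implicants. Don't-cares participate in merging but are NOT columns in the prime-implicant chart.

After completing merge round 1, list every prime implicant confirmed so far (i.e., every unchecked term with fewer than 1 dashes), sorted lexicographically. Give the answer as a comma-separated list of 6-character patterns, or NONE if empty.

size-2^0 implicants → 000000(✓)  000110(✓)  001000(✓)  010001(✓)  010111(✓)  011001(✓)  011010(✓)  011100(✓)  011111(✓)  100110(✓)  101000(✓)  101001(✓)  101110(✓)  101111(✓)  110000  110011  110110(✓)  111010(✓)  111100(✓)  111111(✓)
size-2^1 implicants → -00110  -01000  -11010  -11100  -11111  00-000  01-001  01-111  1-0110  1-1111  10-110  10100-  10111-
Unchecked terms (primes): -00110, -01000, -11010, -11100, -11111, 00-000, 01-001, 01-111, 1-0110, 1-1111, 10-110, 10100-, 10111-, 110000, 110011

110000, 110011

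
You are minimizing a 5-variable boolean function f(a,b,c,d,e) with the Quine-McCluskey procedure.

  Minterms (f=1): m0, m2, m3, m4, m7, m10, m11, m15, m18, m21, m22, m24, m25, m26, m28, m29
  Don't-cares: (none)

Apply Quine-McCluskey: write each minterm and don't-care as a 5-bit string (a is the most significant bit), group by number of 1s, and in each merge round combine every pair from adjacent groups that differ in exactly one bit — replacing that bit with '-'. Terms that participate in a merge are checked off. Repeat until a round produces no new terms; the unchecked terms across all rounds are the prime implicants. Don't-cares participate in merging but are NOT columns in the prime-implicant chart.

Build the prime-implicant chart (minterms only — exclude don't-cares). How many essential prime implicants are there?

Round 0: 00000✓ 00010✓ 00011✓ 00100✓ 00111✓ 01010✓ 01011✓ 01111✓ 10010✓ 10101✓ 10110✓ 11000✓ 11001✓ 11010✓ 11100✓ 11101✓
Round 1: -0010✓ -1010✓ 0-010✓ 0-011✓ 0-111✓ 00-00 00-11✓ 000-0 0001-✓ 01-11✓ 0101-✓ 1-010✓ 1-101 10-10 11-00✓ 11-01✓ 110-0 1100-✓ 1110-✓
Round 2: --010 0--11 0-01- 11-0-
PIs = {--010, 0--11, 0-01-, 00-00, 000-0, 1-101, 10-10, 11-0-, 110-0}
Coverage chart:
  m0: 00-00,000-0
  m2: --010,0-01-,000-0
  m3: 0--11,0-01-
  m4: 00-00 ←essential
  m7: 0--11 ←essential
  m10: --010,0-01-
  m11: 0--11,0-01-
  m15: 0--11 ←essential
  m18: --010,10-10
  m21: 1-101 ←essential
  m22: 10-10 ←essential
  m24: 11-0-,110-0
  m25: 11-0- ←essential
  m26: --010,110-0
  m28: 11-0- ←essential
  m29: 1-101,11-0-
Essential: 0--11, 00-00, 1-101, 10-10, 11-0-

5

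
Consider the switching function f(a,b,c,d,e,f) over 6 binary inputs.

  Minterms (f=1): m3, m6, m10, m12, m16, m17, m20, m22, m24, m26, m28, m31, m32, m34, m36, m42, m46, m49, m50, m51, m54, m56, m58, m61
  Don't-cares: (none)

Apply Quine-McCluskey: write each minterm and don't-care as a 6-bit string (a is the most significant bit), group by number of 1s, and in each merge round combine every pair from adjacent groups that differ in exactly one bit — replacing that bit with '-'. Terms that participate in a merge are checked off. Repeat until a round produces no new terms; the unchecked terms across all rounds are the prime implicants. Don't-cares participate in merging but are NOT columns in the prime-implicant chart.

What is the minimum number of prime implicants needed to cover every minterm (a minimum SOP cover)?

[col 0] 000011, 000110*, 001010*, 001100*, 010000*, 010001*, 010100*, 010110*, 011000*, 011010*, 011100*, 011111, 100000*, 100010*, 100100*, 101010*, 101110*, 110001*, 110010*, 110011*, 110110*, 111000*, 111010*, 111101
[col 1] -01010*, -10001, -10110, -11000*, -11010*, 0-0110, 0-1010*, 0-1100, 01-000*, 01-100*, 010-00*, 01000-, 0101-0, 011-00*, 0110-0*, 1-0010*, 1-1010*, 10-010*, 100-00, 1000-0, 101-10, 11-010*, 110-10, 1100-1, 11001-, 1110-0*
[col 2] --1010, -110-0, 01--00, 1--010
Prime implicants: --1010, -10001, -10110, -110-0, 0-0110, 0-1100, 000011, 01--00, 01000-, 0101-0, 011111, 1--010, 100-00, 1000-0, 101-10, 110-10, 1100-1, 11001-, 111101
PI chart (minterm → PIs covering it):
  3 | 000011  (sole → essential)
  6 | 0-0110  (sole → essential)
  10 | --1010  (sole → essential)
  12 | 0-1100  (sole → essential)
  16 | 01--00,01000-
  17 | -10001,01000-
  20 | 01--00,0101-0
  22 | -10110,0-0110,0101-0
  24 | -110-0,01--00
  26 | --1010,-110-0
  28 | 0-1100,01--00
  31 | 011111  (sole → essential)
  32 | 100-00,1000-0
  34 | 1--010,1000-0
  36 | 100-00  (sole → essential)
  42 | --1010,1--010,101-10
  46 | 101-10  (sole → essential)
  49 | -10001,1100-1
  50 | 1--010,110-10,11001-
  51 | 1100-1,11001-
  54 | -10110,110-10
  56 | -110-0  (sole → essential)
  58 | --1010,-110-0,1--010
  61 | 111101  (sole → essential)
Essential prime implicants: --1010, -110-0, 0-0110, 0-1100, 000011, 011111, 100-00, 101-10, 111101
Petrick residual → -10001, -10110, 01--00, 1--010, 1100-1
Minimum SOP uses 14 PIs: cd'ef' + bc'd'e'f + bc'def' + bcd'f' + a'c'def' + a'cde'f' + a'b'c'd'ef + a'be'f' + a'bcdef + ad'ef' + ab'c'e'f' + ab'cef' + abc'd'f + abcde'f

14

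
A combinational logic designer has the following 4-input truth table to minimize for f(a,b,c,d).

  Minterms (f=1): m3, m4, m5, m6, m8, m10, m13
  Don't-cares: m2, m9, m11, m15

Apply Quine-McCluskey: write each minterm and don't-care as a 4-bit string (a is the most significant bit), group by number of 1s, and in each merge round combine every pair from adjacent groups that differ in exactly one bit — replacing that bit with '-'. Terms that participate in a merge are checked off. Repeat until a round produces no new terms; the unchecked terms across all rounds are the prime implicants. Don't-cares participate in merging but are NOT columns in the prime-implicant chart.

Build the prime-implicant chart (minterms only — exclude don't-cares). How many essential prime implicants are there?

2

Round 0: 0010✓ 0011✓ 0100✓ 0101✓ 0110✓ 1000✓ 1001✓ 1010✓ 1011✓ 1101✓ 1111✓
Round 1: -010✓ -011✓ -101 0-10 001-✓ 01-0 010- 1-01✓ 1-11✓ 10-0✓ 10-1✓ 100-✓ 101-✓ 11-1✓
Round 2: -01- 1--1 10--
PIs = {-01-, -101, 0-10, 01-0, 010-, 1--1, 10--}
Coverage chart:
  m3: -01- ←essential
  m4: 01-0,010-
  m5: -101,010-
  m6: 0-10,01-0
  m8: 10-- ←essential
  m10: -01-,10--
  m13: -101,1--1
Essential: -01-, 10--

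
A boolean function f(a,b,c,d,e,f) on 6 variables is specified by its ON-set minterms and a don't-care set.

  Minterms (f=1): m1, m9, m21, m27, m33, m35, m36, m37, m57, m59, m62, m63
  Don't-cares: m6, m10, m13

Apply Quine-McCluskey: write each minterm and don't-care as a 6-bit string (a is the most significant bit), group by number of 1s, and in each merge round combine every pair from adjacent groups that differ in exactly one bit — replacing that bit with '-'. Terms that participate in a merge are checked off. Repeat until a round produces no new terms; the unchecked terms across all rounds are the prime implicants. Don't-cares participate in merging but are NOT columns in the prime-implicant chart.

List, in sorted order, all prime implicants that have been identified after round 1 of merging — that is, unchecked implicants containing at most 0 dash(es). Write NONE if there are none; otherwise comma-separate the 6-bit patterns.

Round 0: 000001✓ 000110 001001✓ 001010 001101✓ 010101 011011✓ 100001✓ 100011✓ 100100✓ 100101✓ 111001✓ 111011✓ 111110✓ 111111✓
Round 1: -00001 -11011 00-001 001-01 100-01 1000-1 10010- 111-11 1110-1 11111-
PIs = {-00001, -11011, 00-001, 000110, 001-01, 001010, 010101, 100-01, 1000-1, 10010-, 111-11, 1110-1, 11111-}

000110, 001010, 010101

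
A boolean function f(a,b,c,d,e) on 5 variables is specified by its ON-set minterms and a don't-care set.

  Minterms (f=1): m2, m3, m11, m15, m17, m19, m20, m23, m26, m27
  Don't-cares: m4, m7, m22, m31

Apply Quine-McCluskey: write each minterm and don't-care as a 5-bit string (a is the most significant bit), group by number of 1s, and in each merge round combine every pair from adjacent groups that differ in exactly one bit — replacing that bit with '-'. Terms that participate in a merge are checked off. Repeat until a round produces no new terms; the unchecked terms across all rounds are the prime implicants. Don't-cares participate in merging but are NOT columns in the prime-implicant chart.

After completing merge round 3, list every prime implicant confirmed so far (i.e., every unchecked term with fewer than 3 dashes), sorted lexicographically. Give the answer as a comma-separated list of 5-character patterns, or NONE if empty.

size-2^0 implicants → 00010(✓)  00011(✓)  00100(✓)  00111(✓)  01011(✓)  01111(✓)  10001(✓)  10011(✓)  10100(✓)  10110(✓)  10111(✓)  11010(✓)  11011(✓)  11111(✓)
size-2^1 implicants → -0011(✓)  -0100  -0111(✓)  -1011(✓)  -1111(✓)  0-011(✓)  0-111(✓)  00-11(✓)  0001-  01-11(✓)  1-011(✓)  1-111(✓)  10-11(✓)  100-1  101-0  1011-  11-11(✓)  1101-
size-2^2 implicants → --011(✓)  --111(✓)  -0-11(✓)  -1-11(✓)  0--11(✓)  1--11(✓)
size-2^3 implicants → ---11
Unchecked terms (primes): ---11, -0100, 0001-, 100-1, 101-0, 1011-, 1101-

-0100, 0001-, 100-1, 101-0, 1011-, 1101-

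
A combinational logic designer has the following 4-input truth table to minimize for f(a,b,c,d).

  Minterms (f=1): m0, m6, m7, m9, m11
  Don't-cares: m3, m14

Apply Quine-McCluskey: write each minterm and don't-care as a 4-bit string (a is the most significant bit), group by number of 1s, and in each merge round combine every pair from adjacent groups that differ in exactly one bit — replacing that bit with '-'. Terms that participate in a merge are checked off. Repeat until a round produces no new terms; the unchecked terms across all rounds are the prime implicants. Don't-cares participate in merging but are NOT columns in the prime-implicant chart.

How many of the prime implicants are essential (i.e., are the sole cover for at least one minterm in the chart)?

2

[col 0] 0000, 0011*, 0110*, 0111*, 1001*, 1011*, 1110*
[col 1] -011, -110, 0-11, 011-, 10-1
Prime implicants: -011, -110, 0-11, 0000, 011-, 10-1
PI chart (minterm → PIs covering it):
  0 | 0000  (sole → essential)
  6 | -110,011-
  7 | 0-11,011-
  9 | 10-1  (sole → essential)
  11 | -011,10-1
Essential prime implicants: 0000, 10-1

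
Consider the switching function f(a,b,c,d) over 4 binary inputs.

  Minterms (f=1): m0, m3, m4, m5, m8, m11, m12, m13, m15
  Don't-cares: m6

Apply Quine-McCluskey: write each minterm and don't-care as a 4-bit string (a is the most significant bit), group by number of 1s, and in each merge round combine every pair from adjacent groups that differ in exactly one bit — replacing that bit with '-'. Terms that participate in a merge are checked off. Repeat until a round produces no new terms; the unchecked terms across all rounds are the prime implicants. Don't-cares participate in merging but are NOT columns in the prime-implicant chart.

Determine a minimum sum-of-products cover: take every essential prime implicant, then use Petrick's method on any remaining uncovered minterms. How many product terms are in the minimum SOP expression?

4

size-2^0 implicants → 0000(✓)  0011(✓)  0100(✓)  0101(✓)  0110(✓)  1000(✓)  1011(✓)  1100(✓)  1101(✓)  1111(✓)
size-2^1 implicants → -000(✓)  -011  -100(✓)  -101(✓)  0-00(✓)  01-0  010-(✓)  1-00(✓)  1-11  11-1  110-(✓)
size-2^2 implicants → --00  -10-
Unchecked terms (primes): --00, -011, -10-, 01-0, 1-11, 11-1
Minterm coverage:
  m0 ⊆ --00 [E]
  m3 ⊆ -011 [E]
  m4 ⊆ --00,-10-,01-0
  m5 ⊆ -10- [E]
  m8 ⊆ --00 [E]
  m11 ⊆ -011,1-11
  m12 ⊆ --00,-10-
  m13 ⊆ -10-,11-1
  m15 ⊆ 1-11,11-1
E = {--00, -011, -10-}
Petrick residual → 1-11
Cover = c'd' + b'cd + bc' + acd  |cover|=4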